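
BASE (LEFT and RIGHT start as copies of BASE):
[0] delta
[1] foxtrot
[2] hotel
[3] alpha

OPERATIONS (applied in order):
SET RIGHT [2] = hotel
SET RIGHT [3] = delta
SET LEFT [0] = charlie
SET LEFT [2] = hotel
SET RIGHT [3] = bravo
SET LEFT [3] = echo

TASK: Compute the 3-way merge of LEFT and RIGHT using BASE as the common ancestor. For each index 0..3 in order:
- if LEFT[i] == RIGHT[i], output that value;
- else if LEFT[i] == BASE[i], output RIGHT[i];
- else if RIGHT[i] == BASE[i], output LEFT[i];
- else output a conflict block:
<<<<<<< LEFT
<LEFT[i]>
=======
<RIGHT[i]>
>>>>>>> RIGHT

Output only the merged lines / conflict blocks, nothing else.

Answer: charlie
foxtrot
hotel
<<<<<<< LEFT
echo
=======
bravo
>>>>>>> RIGHT

Derivation:
Final LEFT:  [charlie, foxtrot, hotel, echo]
Final RIGHT: [delta, foxtrot, hotel, bravo]
i=0: L=charlie, R=delta=BASE -> take LEFT -> charlie
i=1: L=foxtrot R=foxtrot -> agree -> foxtrot
i=2: L=hotel R=hotel -> agree -> hotel
i=3: BASE=alpha L=echo R=bravo all differ -> CONFLICT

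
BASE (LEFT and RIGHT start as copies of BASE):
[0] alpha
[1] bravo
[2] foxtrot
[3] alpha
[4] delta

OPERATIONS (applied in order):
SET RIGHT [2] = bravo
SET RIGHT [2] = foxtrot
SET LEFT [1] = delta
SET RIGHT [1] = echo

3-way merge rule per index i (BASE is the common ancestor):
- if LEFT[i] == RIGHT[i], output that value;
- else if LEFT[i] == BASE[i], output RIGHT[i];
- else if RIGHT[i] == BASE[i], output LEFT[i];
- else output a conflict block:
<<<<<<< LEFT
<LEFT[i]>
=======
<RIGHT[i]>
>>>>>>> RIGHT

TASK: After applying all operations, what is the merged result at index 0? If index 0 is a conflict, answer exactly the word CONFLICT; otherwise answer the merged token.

Final LEFT:  [alpha, delta, foxtrot, alpha, delta]
Final RIGHT: [alpha, echo, foxtrot, alpha, delta]
i=0: L=alpha R=alpha -> agree -> alpha
i=1: BASE=bravo L=delta R=echo all differ -> CONFLICT
i=2: L=foxtrot R=foxtrot -> agree -> foxtrot
i=3: L=alpha R=alpha -> agree -> alpha
i=4: L=delta R=delta -> agree -> delta
Index 0 -> alpha

Answer: alpha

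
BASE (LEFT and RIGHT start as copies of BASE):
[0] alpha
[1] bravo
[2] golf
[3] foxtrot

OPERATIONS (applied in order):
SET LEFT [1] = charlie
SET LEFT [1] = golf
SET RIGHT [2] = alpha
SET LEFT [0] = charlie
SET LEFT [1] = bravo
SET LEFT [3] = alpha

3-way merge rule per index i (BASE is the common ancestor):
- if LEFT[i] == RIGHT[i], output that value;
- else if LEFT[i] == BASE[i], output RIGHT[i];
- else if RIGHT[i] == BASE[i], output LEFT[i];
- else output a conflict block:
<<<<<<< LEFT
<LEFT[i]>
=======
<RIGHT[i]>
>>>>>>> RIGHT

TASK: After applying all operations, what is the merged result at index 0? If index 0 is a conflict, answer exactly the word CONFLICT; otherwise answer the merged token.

Final LEFT:  [charlie, bravo, golf, alpha]
Final RIGHT: [alpha, bravo, alpha, foxtrot]
i=0: L=charlie, R=alpha=BASE -> take LEFT -> charlie
i=1: L=bravo R=bravo -> agree -> bravo
i=2: L=golf=BASE, R=alpha -> take RIGHT -> alpha
i=3: L=alpha, R=foxtrot=BASE -> take LEFT -> alpha
Index 0 -> charlie

Answer: charlie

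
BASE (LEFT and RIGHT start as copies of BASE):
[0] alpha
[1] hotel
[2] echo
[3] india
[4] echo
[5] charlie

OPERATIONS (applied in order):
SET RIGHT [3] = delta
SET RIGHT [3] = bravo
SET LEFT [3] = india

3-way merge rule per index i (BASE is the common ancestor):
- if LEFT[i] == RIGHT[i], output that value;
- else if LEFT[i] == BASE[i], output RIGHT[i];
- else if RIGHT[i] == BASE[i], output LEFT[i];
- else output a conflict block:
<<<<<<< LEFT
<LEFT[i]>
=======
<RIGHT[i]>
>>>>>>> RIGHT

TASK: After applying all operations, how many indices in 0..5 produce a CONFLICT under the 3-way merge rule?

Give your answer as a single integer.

Final LEFT:  [alpha, hotel, echo, india, echo, charlie]
Final RIGHT: [alpha, hotel, echo, bravo, echo, charlie]
i=0: L=alpha R=alpha -> agree -> alpha
i=1: L=hotel R=hotel -> agree -> hotel
i=2: L=echo R=echo -> agree -> echo
i=3: L=india=BASE, R=bravo -> take RIGHT -> bravo
i=4: L=echo R=echo -> agree -> echo
i=5: L=charlie R=charlie -> agree -> charlie
Conflict count: 0

Answer: 0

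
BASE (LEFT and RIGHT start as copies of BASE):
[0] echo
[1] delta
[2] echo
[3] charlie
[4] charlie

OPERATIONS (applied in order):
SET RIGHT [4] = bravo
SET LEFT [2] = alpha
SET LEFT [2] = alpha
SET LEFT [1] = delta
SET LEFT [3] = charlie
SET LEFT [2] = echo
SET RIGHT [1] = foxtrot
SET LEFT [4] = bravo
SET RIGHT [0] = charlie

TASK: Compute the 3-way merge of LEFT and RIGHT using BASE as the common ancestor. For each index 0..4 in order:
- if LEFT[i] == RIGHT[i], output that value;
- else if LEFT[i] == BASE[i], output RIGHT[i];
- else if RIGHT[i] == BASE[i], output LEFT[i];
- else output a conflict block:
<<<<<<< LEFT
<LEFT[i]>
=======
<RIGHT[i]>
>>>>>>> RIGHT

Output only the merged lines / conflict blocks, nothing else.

Answer: charlie
foxtrot
echo
charlie
bravo

Derivation:
Final LEFT:  [echo, delta, echo, charlie, bravo]
Final RIGHT: [charlie, foxtrot, echo, charlie, bravo]
i=0: L=echo=BASE, R=charlie -> take RIGHT -> charlie
i=1: L=delta=BASE, R=foxtrot -> take RIGHT -> foxtrot
i=2: L=echo R=echo -> agree -> echo
i=3: L=charlie R=charlie -> agree -> charlie
i=4: L=bravo R=bravo -> agree -> bravo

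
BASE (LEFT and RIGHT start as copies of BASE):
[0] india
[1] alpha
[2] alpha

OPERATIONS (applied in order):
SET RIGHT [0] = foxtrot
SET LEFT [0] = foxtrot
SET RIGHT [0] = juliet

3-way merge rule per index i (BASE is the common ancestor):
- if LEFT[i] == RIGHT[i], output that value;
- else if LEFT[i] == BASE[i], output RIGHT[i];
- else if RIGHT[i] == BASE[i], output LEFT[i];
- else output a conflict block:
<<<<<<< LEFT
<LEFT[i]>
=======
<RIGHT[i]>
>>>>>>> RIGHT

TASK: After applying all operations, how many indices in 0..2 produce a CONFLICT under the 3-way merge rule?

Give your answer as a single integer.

Answer: 1

Derivation:
Final LEFT:  [foxtrot, alpha, alpha]
Final RIGHT: [juliet, alpha, alpha]
i=0: BASE=india L=foxtrot R=juliet all differ -> CONFLICT
i=1: L=alpha R=alpha -> agree -> alpha
i=2: L=alpha R=alpha -> agree -> alpha
Conflict count: 1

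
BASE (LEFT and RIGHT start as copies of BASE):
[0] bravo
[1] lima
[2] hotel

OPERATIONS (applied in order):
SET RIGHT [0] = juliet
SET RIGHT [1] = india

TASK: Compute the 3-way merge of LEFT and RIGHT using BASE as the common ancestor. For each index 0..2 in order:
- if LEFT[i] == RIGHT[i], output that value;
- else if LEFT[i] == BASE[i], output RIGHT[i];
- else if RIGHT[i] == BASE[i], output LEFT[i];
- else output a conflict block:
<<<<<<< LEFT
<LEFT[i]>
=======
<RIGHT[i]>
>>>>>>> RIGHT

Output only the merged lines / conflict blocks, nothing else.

Answer: juliet
india
hotel

Derivation:
Final LEFT:  [bravo, lima, hotel]
Final RIGHT: [juliet, india, hotel]
i=0: L=bravo=BASE, R=juliet -> take RIGHT -> juliet
i=1: L=lima=BASE, R=india -> take RIGHT -> india
i=2: L=hotel R=hotel -> agree -> hotel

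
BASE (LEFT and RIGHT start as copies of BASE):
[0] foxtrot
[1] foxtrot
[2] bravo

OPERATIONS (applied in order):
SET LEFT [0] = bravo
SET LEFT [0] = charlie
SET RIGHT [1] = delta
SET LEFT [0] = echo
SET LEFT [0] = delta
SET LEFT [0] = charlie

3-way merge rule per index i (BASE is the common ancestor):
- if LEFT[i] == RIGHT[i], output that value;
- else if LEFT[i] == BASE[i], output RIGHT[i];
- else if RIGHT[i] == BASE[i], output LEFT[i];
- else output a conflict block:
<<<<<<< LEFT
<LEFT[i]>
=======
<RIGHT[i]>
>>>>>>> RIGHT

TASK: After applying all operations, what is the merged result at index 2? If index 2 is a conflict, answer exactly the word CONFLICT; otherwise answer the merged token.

Final LEFT:  [charlie, foxtrot, bravo]
Final RIGHT: [foxtrot, delta, bravo]
i=0: L=charlie, R=foxtrot=BASE -> take LEFT -> charlie
i=1: L=foxtrot=BASE, R=delta -> take RIGHT -> delta
i=2: L=bravo R=bravo -> agree -> bravo
Index 2 -> bravo

Answer: bravo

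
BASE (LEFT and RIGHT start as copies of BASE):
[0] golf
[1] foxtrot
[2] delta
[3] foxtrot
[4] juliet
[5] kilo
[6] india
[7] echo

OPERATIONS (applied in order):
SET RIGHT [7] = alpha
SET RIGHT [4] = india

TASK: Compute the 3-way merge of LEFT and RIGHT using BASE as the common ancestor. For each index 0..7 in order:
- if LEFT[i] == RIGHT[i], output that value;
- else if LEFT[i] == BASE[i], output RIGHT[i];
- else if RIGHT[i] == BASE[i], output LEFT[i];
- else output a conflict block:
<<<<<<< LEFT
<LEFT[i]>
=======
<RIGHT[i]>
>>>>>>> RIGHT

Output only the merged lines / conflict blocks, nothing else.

Answer: golf
foxtrot
delta
foxtrot
india
kilo
india
alpha

Derivation:
Final LEFT:  [golf, foxtrot, delta, foxtrot, juliet, kilo, india, echo]
Final RIGHT: [golf, foxtrot, delta, foxtrot, india, kilo, india, alpha]
i=0: L=golf R=golf -> agree -> golf
i=1: L=foxtrot R=foxtrot -> agree -> foxtrot
i=2: L=delta R=delta -> agree -> delta
i=3: L=foxtrot R=foxtrot -> agree -> foxtrot
i=4: L=juliet=BASE, R=india -> take RIGHT -> india
i=5: L=kilo R=kilo -> agree -> kilo
i=6: L=india R=india -> agree -> india
i=7: L=echo=BASE, R=alpha -> take RIGHT -> alpha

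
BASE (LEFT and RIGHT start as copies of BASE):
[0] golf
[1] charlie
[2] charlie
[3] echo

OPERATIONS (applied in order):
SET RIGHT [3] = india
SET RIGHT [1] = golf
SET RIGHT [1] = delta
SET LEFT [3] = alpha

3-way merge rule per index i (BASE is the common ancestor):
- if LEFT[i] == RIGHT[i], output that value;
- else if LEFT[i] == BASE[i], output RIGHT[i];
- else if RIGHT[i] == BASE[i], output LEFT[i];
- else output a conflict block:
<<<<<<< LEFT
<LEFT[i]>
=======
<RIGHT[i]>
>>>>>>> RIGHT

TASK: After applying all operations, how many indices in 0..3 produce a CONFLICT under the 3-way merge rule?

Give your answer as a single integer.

Answer: 1

Derivation:
Final LEFT:  [golf, charlie, charlie, alpha]
Final RIGHT: [golf, delta, charlie, india]
i=0: L=golf R=golf -> agree -> golf
i=1: L=charlie=BASE, R=delta -> take RIGHT -> delta
i=2: L=charlie R=charlie -> agree -> charlie
i=3: BASE=echo L=alpha R=india all differ -> CONFLICT
Conflict count: 1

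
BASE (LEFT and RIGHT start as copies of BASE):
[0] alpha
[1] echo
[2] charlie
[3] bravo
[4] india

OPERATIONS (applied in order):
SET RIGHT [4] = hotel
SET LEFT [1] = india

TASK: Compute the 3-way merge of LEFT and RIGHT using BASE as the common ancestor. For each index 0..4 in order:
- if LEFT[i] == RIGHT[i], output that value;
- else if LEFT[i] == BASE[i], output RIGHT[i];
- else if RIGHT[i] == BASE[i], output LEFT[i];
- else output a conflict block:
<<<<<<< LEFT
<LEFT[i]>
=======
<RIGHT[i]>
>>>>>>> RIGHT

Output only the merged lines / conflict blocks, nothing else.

Final LEFT:  [alpha, india, charlie, bravo, india]
Final RIGHT: [alpha, echo, charlie, bravo, hotel]
i=0: L=alpha R=alpha -> agree -> alpha
i=1: L=india, R=echo=BASE -> take LEFT -> india
i=2: L=charlie R=charlie -> agree -> charlie
i=3: L=bravo R=bravo -> agree -> bravo
i=4: L=india=BASE, R=hotel -> take RIGHT -> hotel

Answer: alpha
india
charlie
bravo
hotel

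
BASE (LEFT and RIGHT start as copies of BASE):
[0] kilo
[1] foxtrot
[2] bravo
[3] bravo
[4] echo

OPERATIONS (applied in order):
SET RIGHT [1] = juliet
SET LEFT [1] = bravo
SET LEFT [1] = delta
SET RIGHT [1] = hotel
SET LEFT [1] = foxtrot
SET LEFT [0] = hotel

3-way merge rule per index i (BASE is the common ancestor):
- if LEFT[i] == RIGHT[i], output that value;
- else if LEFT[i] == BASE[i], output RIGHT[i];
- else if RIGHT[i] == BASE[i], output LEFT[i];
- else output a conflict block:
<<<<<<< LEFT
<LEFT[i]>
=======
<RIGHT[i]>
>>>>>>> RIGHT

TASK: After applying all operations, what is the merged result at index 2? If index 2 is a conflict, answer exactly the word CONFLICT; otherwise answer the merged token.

Final LEFT:  [hotel, foxtrot, bravo, bravo, echo]
Final RIGHT: [kilo, hotel, bravo, bravo, echo]
i=0: L=hotel, R=kilo=BASE -> take LEFT -> hotel
i=1: L=foxtrot=BASE, R=hotel -> take RIGHT -> hotel
i=2: L=bravo R=bravo -> agree -> bravo
i=3: L=bravo R=bravo -> agree -> bravo
i=4: L=echo R=echo -> agree -> echo
Index 2 -> bravo

Answer: bravo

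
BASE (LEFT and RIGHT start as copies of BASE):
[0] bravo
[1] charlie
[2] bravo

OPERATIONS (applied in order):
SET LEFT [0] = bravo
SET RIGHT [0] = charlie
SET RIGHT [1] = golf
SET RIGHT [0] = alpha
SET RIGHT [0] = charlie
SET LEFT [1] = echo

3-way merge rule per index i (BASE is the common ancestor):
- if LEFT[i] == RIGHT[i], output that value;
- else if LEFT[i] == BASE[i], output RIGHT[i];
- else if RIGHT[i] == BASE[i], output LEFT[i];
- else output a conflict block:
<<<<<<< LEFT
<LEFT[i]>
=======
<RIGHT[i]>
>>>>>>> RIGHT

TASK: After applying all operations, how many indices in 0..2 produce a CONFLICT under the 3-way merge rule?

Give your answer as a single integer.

Final LEFT:  [bravo, echo, bravo]
Final RIGHT: [charlie, golf, bravo]
i=0: L=bravo=BASE, R=charlie -> take RIGHT -> charlie
i=1: BASE=charlie L=echo R=golf all differ -> CONFLICT
i=2: L=bravo R=bravo -> agree -> bravo
Conflict count: 1

Answer: 1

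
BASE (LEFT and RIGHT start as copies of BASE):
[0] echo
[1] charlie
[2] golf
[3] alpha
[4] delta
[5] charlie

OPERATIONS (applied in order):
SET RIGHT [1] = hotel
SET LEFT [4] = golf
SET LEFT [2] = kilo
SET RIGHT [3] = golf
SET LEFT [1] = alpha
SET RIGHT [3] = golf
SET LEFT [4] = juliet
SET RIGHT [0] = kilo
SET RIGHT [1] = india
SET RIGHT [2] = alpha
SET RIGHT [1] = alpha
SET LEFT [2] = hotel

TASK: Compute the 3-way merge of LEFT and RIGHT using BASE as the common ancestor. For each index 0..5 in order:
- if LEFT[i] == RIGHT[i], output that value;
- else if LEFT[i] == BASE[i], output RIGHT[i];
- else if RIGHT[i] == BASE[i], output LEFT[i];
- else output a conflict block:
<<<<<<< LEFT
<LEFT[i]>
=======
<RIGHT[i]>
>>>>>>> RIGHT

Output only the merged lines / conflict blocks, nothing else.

Answer: kilo
alpha
<<<<<<< LEFT
hotel
=======
alpha
>>>>>>> RIGHT
golf
juliet
charlie

Derivation:
Final LEFT:  [echo, alpha, hotel, alpha, juliet, charlie]
Final RIGHT: [kilo, alpha, alpha, golf, delta, charlie]
i=0: L=echo=BASE, R=kilo -> take RIGHT -> kilo
i=1: L=alpha R=alpha -> agree -> alpha
i=2: BASE=golf L=hotel R=alpha all differ -> CONFLICT
i=3: L=alpha=BASE, R=golf -> take RIGHT -> golf
i=4: L=juliet, R=delta=BASE -> take LEFT -> juliet
i=5: L=charlie R=charlie -> agree -> charlie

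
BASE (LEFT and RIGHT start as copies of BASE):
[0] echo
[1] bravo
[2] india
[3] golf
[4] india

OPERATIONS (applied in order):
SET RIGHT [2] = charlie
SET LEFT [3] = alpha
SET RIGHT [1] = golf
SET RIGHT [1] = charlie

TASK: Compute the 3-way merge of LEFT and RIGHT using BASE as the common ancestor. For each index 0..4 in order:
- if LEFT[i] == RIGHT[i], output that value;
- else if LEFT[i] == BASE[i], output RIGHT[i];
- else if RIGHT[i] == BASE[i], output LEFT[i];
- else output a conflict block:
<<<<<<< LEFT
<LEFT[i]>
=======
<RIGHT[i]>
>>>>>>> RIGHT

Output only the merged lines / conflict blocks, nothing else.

Final LEFT:  [echo, bravo, india, alpha, india]
Final RIGHT: [echo, charlie, charlie, golf, india]
i=0: L=echo R=echo -> agree -> echo
i=1: L=bravo=BASE, R=charlie -> take RIGHT -> charlie
i=2: L=india=BASE, R=charlie -> take RIGHT -> charlie
i=3: L=alpha, R=golf=BASE -> take LEFT -> alpha
i=4: L=india R=india -> agree -> india

Answer: echo
charlie
charlie
alpha
india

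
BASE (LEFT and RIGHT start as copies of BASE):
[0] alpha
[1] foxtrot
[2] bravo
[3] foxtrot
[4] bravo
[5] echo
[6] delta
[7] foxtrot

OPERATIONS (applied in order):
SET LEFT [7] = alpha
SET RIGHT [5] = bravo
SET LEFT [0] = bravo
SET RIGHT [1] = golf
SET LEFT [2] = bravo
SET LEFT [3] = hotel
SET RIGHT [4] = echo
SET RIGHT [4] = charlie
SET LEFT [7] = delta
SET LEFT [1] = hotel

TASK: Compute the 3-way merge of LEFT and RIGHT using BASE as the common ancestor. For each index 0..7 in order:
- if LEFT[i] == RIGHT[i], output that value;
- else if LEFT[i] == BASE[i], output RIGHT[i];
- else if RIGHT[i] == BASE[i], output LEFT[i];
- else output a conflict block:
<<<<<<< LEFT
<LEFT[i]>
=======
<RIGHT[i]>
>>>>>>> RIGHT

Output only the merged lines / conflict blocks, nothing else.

Answer: bravo
<<<<<<< LEFT
hotel
=======
golf
>>>>>>> RIGHT
bravo
hotel
charlie
bravo
delta
delta

Derivation:
Final LEFT:  [bravo, hotel, bravo, hotel, bravo, echo, delta, delta]
Final RIGHT: [alpha, golf, bravo, foxtrot, charlie, bravo, delta, foxtrot]
i=0: L=bravo, R=alpha=BASE -> take LEFT -> bravo
i=1: BASE=foxtrot L=hotel R=golf all differ -> CONFLICT
i=2: L=bravo R=bravo -> agree -> bravo
i=3: L=hotel, R=foxtrot=BASE -> take LEFT -> hotel
i=4: L=bravo=BASE, R=charlie -> take RIGHT -> charlie
i=5: L=echo=BASE, R=bravo -> take RIGHT -> bravo
i=6: L=delta R=delta -> agree -> delta
i=7: L=delta, R=foxtrot=BASE -> take LEFT -> delta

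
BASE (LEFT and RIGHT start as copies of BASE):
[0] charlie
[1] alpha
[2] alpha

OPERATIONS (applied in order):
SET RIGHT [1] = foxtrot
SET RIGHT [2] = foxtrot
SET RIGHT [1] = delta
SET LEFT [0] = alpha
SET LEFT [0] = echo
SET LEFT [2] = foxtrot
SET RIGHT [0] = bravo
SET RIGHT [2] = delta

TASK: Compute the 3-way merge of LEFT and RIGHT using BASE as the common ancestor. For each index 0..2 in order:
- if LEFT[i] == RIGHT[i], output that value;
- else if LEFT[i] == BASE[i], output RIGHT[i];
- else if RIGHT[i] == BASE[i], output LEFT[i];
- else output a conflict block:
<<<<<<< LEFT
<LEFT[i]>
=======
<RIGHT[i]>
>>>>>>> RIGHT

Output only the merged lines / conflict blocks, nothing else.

Final LEFT:  [echo, alpha, foxtrot]
Final RIGHT: [bravo, delta, delta]
i=0: BASE=charlie L=echo R=bravo all differ -> CONFLICT
i=1: L=alpha=BASE, R=delta -> take RIGHT -> delta
i=2: BASE=alpha L=foxtrot R=delta all differ -> CONFLICT

Answer: <<<<<<< LEFT
echo
=======
bravo
>>>>>>> RIGHT
delta
<<<<<<< LEFT
foxtrot
=======
delta
>>>>>>> RIGHT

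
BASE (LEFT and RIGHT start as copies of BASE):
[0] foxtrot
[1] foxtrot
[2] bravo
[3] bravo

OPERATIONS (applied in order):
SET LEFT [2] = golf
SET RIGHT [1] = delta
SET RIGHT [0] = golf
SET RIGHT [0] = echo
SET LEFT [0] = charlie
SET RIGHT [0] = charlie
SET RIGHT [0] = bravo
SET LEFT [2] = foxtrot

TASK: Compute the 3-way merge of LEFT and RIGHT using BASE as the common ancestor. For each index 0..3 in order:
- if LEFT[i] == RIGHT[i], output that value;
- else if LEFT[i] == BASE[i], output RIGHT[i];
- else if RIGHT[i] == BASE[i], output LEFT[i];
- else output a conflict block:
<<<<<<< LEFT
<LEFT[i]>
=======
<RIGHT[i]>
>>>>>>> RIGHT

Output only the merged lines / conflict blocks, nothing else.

Answer: <<<<<<< LEFT
charlie
=======
bravo
>>>>>>> RIGHT
delta
foxtrot
bravo

Derivation:
Final LEFT:  [charlie, foxtrot, foxtrot, bravo]
Final RIGHT: [bravo, delta, bravo, bravo]
i=0: BASE=foxtrot L=charlie R=bravo all differ -> CONFLICT
i=1: L=foxtrot=BASE, R=delta -> take RIGHT -> delta
i=2: L=foxtrot, R=bravo=BASE -> take LEFT -> foxtrot
i=3: L=bravo R=bravo -> agree -> bravo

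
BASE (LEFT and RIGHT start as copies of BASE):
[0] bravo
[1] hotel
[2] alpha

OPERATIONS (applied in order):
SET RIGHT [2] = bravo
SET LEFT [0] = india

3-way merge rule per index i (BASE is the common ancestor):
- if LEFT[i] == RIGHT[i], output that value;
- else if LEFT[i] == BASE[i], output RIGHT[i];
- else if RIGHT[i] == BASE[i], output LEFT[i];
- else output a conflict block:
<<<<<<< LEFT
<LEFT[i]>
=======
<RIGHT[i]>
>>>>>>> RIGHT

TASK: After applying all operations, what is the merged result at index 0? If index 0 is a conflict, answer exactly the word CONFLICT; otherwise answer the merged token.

Answer: india

Derivation:
Final LEFT:  [india, hotel, alpha]
Final RIGHT: [bravo, hotel, bravo]
i=0: L=india, R=bravo=BASE -> take LEFT -> india
i=1: L=hotel R=hotel -> agree -> hotel
i=2: L=alpha=BASE, R=bravo -> take RIGHT -> bravo
Index 0 -> india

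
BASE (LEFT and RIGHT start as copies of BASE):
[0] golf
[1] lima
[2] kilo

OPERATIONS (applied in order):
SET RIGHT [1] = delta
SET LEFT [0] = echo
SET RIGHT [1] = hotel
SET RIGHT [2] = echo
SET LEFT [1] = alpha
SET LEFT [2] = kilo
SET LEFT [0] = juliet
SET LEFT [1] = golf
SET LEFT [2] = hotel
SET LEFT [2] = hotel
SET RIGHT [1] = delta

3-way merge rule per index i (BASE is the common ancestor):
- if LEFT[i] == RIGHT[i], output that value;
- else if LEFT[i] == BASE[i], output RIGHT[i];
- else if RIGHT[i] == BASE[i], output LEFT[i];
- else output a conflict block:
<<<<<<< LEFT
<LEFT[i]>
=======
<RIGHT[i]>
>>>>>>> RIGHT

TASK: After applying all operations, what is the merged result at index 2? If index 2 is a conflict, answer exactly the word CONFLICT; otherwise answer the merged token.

Final LEFT:  [juliet, golf, hotel]
Final RIGHT: [golf, delta, echo]
i=0: L=juliet, R=golf=BASE -> take LEFT -> juliet
i=1: BASE=lima L=golf R=delta all differ -> CONFLICT
i=2: BASE=kilo L=hotel R=echo all differ -> CONFLICT
Index 2 -> CONFLICT

Answer: CONFLICT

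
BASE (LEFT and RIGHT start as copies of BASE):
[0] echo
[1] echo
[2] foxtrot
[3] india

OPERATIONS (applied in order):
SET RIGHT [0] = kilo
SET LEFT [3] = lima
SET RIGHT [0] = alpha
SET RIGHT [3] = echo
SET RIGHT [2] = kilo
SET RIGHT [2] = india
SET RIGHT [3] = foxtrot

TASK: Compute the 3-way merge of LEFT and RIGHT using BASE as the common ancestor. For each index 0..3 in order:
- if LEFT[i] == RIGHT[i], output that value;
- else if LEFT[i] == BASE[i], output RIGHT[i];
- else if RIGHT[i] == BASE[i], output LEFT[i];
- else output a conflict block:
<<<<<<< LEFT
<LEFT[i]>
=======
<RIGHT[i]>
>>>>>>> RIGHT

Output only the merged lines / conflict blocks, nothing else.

Answer: alpha
echo
india
<<<<<<< LEFT
lima
=======
foxtrot
>>>>>>> RIGHT

Derivation:
Final LEFT:  [echo, echo, foxtrot, lima]
Final RIGHT: [alpha, echo, india, foxtrot]
i=0: L=echo=BASE, R=alpha -> take RIGHT -> alpha
i=1: L=echo R=echo -> agree -> echo
i=2: L=foxtrot=BASE, R=india -> take RIGHT -> india
i=3: BASE=india L=lima R=foxtrot all differ -> CONFLICT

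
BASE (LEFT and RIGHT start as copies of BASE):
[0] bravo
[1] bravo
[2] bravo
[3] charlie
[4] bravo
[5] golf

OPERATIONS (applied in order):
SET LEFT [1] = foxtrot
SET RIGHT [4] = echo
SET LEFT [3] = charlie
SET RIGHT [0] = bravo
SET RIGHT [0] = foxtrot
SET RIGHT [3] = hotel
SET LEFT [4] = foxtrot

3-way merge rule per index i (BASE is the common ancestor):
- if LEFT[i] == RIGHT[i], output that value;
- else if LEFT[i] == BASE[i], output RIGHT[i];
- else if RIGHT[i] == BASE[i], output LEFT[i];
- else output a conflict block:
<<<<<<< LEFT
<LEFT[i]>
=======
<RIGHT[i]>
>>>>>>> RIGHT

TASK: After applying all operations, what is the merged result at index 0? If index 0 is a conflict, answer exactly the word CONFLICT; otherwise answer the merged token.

Final LEFT:  [bravo, foxtrot, bravo, charlie, foxtrot, golf]
Final RIGHT: [foxtrot, bravo, bravo, hotel, echo, golf]
i=0: L=bravo=BASE, R=foxtrot -> take RIGHT -> foxtrot
i=1: L=foxtrot, R=bravo=BASE -> take LEFT -> foxtrot
i=2: L=bravo R=bravo -> agree -> bravo
i=3: L=charlie=BASE, R=hotel -> take RIGHT -> hotel
i=4: BASE=bravo L=foxtrot R=echo all differ -> CONFLICT
i=5: L=golf R=golf -> agree -> golf
Index 0 -> foxtrot

Answer: foxtrot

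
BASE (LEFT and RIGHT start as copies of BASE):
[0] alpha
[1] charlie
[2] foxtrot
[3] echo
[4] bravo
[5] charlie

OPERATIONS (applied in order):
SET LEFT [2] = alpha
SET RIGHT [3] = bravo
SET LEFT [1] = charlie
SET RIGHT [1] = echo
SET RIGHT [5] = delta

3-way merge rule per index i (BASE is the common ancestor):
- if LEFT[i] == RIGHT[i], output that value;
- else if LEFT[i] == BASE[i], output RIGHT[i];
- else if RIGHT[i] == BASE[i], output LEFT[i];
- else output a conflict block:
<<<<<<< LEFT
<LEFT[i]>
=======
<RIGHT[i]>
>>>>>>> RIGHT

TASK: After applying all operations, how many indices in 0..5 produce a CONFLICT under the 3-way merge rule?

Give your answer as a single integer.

Final LEFT:  [alpha, charlie, alpha, echo, bravo, charlie]
Final RIGHT: [alpha, echo, foxtrot, bravo, bravo, delta]
i=0: L=alpha R=alpha -> agree -> alpha
i=1: L=charlie=BASE, R=echo -> take RIGHT -> echo
i=2: L=alpha, R=foxtrot=BASE -> take LEFT -> alpha
i=3: L=echo=BASE, R=bravo -> take RIGHT -> bravo
i=4: L=bravo R=bravo -> agree -> bravo
i=5: L=charlie=BASE, R=delta -> take RIGHT -> delta
Conflict count: 0

Answer: 0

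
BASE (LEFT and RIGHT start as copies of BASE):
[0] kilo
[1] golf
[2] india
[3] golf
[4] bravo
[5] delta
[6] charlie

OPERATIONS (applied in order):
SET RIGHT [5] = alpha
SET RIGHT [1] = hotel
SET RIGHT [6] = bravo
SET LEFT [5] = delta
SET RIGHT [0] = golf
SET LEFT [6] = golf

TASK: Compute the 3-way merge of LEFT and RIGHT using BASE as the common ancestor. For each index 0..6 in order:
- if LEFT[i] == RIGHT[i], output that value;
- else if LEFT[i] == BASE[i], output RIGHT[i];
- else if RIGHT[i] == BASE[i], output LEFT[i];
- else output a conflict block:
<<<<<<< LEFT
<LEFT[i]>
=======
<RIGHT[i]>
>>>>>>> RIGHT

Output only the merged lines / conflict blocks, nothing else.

Final LEFT:  [kilo, golf, india, golf, bravo, delta, golf]
Final RIGHT: [golf, hotel, india, golf, bravo, alpha, bravo]
i=0: L=kilo=BASE, R=golf -> take RIGHT -> golf
i=1: L=golf=BASE, R=hotel -> take RIGHT -> hotel
i=2: L=india R=india -> agree -> india
i=3: L=golf R=golf -> agree -> golf
i=4: L=bravo R=bravo -> agree -> bravo
i=5: L=delta=BASE, R=alpha -> take RIGHT -> alpha
i=6: BASE=charlie L=golf R=bravo all differ -> CONFLICT

Answer: golf
hotel
india
golf
bravo
alpha
<<<<<<< LEFT
golf
=======
bravo
>>>>>>> RIGHT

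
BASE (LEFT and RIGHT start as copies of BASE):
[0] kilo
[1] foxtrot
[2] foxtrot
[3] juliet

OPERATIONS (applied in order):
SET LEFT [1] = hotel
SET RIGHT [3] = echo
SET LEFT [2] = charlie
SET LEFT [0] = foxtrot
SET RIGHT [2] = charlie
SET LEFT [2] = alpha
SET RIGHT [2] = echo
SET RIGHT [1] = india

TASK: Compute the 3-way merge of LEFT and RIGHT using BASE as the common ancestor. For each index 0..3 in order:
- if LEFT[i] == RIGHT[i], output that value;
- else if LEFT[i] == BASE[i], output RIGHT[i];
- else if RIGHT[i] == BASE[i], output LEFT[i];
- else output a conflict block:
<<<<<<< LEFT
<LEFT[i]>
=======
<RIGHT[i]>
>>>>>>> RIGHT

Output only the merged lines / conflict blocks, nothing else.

Answer: foxtrot
<<<<<<< LEFT
hotel
=======
india
>>>>>>> RIGHT
<<<<<<< LEFT
alpha
=======
echo
>>>>>>> RIGHT
echo

Derivation:
Final LEFT:  [foxtrot, hotel, alpha, juliet]
Final RIGHT: [kilo, india, echo, echo]
i=0: L=foxtrot, R=kilo=BASE -> take LEFT -> foxtrot
i=1: BASE=foxtrot L=hotel R=india all differ -> CONFLICT
i=2: BASE=foxtrot L=alpha R=echo all differ -> CONFLICT
i=3: L=juliet=BASE, R=echo -> take RIGHT -> echo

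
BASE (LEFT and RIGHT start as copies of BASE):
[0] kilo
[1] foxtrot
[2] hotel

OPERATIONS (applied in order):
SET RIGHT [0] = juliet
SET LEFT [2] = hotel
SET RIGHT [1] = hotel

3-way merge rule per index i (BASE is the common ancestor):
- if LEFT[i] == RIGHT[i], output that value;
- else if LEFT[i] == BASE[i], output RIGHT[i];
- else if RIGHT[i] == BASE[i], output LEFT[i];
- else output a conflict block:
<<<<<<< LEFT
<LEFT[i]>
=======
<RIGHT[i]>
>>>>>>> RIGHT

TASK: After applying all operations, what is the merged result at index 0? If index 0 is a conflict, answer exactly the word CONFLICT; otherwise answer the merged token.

Answer: juliet

Derivation:
Final LEFT:  [kilo, foxtrot, hotel]
Final RIGHT: [juliet, hotel, hotel]
i=0: L=kilo=BASE, R=juliet -> take RIGHT -> juliet
i=1: L=foxtrot=BASE, R=hotel -> take RIGHT -> hotel
i=2: L=hotel R=hotel -> agree -> hotel
Index 0 -> juliet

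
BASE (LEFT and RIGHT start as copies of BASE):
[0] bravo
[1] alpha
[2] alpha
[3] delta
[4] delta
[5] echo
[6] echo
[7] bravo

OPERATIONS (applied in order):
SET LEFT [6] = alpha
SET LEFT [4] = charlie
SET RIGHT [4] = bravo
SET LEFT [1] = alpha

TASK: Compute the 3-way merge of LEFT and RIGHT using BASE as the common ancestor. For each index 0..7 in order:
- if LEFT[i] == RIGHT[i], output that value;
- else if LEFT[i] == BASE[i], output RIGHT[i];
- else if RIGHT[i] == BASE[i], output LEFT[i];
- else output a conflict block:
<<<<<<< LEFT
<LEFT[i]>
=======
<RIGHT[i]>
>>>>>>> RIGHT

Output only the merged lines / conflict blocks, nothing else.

Final LEFT:  [bravo, alpha, alpha, delta, charlie, echo, alpha, bravo]
Final RIGHT: [bravo, alpha, alpha, delta, bravo, echo, echo, bravo]
i=0: L=bravo R=bravo -> agree -> bravo
i=1: L=alpha R=alpha -> agree -> alpha
i=2: L=alpha R=alpha -> agree -> alpha
i=3: L=delta R=delta -> agree -> delta
i=4: BASE=delta L=charlie R=bravo all differ -> CONFLICT
i=5: L=echo R=echo -> agree -> echo
i=6: L=alpha, R=echo=BASE -> take LEFT -> alpha
i=7: L=bravo R=bravo -> agree -> bravo

Answer: bravo
alpha
alpha
delta
<<<<<<< LEFT
charlie
=======
bravo
>>>>>>> RIGHT
echo
alpha
bravo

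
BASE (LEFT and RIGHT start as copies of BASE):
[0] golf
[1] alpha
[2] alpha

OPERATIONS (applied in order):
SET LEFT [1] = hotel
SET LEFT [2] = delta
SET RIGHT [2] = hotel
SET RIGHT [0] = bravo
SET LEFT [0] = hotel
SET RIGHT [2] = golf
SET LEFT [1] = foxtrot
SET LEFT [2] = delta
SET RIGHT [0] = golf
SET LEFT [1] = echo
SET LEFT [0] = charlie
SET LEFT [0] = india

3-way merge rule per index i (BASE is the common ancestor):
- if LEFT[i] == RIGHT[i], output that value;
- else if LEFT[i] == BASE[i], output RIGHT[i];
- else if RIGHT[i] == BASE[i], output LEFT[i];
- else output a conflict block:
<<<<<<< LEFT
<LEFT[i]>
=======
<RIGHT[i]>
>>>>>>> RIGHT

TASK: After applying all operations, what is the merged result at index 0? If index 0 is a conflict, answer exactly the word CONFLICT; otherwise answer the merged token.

Final LEFT:  [india, echo, delta]
Final RIGHT: [golf, alpha, golf]
i=0: L=india, R=golf=BASE -> take LEFT -> india
i=1: L=echo, R=alpha=BASE -> take LEFT -> echo
i=2: BASE=alpha L=delta R=golf all differ -> CONFLICT
Index 0 -> india

Answer: india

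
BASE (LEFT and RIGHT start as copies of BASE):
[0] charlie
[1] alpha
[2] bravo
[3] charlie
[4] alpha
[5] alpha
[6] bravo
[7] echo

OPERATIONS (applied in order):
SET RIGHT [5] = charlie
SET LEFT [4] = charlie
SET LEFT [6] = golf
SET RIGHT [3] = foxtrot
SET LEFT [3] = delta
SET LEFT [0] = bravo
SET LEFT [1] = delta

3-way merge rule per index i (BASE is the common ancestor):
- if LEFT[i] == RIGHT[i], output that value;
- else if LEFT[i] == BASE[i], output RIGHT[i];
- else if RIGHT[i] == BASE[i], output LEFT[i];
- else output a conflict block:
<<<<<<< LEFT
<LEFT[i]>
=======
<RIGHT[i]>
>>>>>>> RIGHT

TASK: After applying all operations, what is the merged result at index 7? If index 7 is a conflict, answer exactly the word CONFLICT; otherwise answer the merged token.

Final LEFT:  [bravo, delta, bravo, delta, charlie, alpha, golf, echo]
Final RIGHT: [charlie, alpha, bravo, foxtrot, alpha, charlie, bravo, echo]
i=0: L=bravo, R=charlie=BASE -> take LEFT -> bravo
i=1: L=delta, R=alpha=BASE -> take LEFT -> delta
i=2: L=bravo R=bravo -> agree -> bravo
i=3: BASE=charlie L=delta R=foxtrot all differ -> CONFLICT
i=4: L=charlie, R=alpha=BASE -> take LEFT -> charlie
i=5: L=alpha=BASE, R=charlie -> take RIGHT -> charlie
i=6: L=golf, R=bravo=BASE -> take LEFT -> golf
i=7: L=echo R=echo -> agree -> echo
Index 7 -> echo

Answer: echo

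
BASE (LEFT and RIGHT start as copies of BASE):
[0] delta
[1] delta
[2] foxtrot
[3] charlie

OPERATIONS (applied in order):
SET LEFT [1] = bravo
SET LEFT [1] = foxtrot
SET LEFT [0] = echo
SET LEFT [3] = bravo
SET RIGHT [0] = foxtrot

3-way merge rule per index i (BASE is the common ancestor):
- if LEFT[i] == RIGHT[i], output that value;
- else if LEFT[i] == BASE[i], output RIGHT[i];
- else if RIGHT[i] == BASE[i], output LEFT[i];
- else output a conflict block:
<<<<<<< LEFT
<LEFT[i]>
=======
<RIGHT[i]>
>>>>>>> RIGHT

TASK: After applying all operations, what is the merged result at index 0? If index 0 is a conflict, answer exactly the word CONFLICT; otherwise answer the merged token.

Final LEFT:  [echo, foxtrot, foxtrot, bravo]
Final RIGHT: [foxtrot, delta, foxtrot, charlie]
i=0: BASE=delta L=echo R=foxtrot all differ -> CONFLICT
i=1: L=foxtrot, R=delta=BASE -> take LEFT -> foxtrot
i=2: L=foxtrot R=foxtrot -> agree -> foxtrot
i=3: L=bravo, R=charlie=BASE -> take LEFT -> bravo
Index 0 -> CONFLICT

Answer: CONFLICT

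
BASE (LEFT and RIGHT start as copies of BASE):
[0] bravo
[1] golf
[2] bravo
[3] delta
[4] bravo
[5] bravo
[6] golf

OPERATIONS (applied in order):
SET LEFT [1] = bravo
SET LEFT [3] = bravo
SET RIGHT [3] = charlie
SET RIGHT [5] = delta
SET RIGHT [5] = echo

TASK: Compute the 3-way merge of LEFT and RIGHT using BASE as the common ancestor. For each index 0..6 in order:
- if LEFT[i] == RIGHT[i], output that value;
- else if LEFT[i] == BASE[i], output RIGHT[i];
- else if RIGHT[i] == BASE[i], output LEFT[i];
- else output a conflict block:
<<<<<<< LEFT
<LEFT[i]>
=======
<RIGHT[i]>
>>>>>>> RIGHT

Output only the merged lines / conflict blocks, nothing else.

Answer: bravo
bravo
bravo
<<<<<<< LEFT
bravo
=======
charlie
>>>>>>> RIGHT
bravo
echo
golf

Derivation:
Final LEFT:  [bravo, bravo, bravo, bravo, bravo, bravo, golf]
Final RIGHT: [bravo, golf, bravo, charlie, bravo, echo, golf]
i=0: L=bravo R=bravo -> agree -> bravo
i=1: L=bravo, R=golf=BASE -> take LEFT -> bravo
i=2: L=bravo R=bravo -> agree -> bravo
i=3: BASE=delta L=bravo R=charlie all differ -> CONFLICT
i=4: L=bravo R=bravo -> agree -> bravo
i=5: L=bravo=BASE, R=echo -> take RIGHT -> echo
i=6: L=golf R=golf -> agree -> golf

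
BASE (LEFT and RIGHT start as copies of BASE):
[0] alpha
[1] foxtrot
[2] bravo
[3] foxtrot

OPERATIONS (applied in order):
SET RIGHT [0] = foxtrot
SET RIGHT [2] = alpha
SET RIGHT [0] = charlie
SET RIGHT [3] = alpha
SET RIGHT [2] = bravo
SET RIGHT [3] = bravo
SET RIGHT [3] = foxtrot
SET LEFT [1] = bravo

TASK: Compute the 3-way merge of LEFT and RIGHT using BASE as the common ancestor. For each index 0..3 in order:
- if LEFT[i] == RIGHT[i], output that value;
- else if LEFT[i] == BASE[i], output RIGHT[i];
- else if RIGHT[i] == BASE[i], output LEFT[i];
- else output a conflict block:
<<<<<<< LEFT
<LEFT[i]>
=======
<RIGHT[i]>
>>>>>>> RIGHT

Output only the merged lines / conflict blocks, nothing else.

Final LEFT:  [alpha, bravo, bravo, foxtrot]
Final RIGHT: [charlie, foxtrot, bravo, foxtrot]
i=0: L=alpha=BASE, R=charlie -> take RIGHT -> charlie
i=1: L=bravo, R=foxtrot=BASE -> take LEFT -> bravo
i=2: L=bravo R=bravo -> agree -> bravo
i=3: L=foxtrot R=foxtrot -> agree -> foxtrot

Answer: charlie
bravo
bravo
foxtrot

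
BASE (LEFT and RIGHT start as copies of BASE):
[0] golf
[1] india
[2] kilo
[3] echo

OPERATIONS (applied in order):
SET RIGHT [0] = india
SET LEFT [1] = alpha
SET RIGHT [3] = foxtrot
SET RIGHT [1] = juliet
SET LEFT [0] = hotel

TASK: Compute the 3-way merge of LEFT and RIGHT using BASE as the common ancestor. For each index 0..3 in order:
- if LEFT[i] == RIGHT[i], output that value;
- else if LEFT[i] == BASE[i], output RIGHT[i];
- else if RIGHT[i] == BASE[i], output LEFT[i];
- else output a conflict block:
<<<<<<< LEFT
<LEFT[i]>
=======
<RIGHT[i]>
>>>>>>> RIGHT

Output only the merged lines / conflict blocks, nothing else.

Answer: <<<<<<< LEFT
hotel
=======
india
>>>>>>> RIGHT
<<<<<<< LEFT
alpha
=======
juliet
>>>>>>> RIGHT
kilo
foxtrot

Derivation:
Final LEFT:  [hotel, alpha, kilo, echo]
Final RIGHT: [india, juliet, kilo, foxtrot]
i=0: BASE=golf L=hotel R=india all differ -> CONFLICT
i=1: BASE=india L=alpha R=juliet all differ -> CONFLICT
i=2: L=kilo R=kilo -> agree -> kilo
i=3: L=echo=BASE, R=foxtrot -> take RIGHT -> foxtrot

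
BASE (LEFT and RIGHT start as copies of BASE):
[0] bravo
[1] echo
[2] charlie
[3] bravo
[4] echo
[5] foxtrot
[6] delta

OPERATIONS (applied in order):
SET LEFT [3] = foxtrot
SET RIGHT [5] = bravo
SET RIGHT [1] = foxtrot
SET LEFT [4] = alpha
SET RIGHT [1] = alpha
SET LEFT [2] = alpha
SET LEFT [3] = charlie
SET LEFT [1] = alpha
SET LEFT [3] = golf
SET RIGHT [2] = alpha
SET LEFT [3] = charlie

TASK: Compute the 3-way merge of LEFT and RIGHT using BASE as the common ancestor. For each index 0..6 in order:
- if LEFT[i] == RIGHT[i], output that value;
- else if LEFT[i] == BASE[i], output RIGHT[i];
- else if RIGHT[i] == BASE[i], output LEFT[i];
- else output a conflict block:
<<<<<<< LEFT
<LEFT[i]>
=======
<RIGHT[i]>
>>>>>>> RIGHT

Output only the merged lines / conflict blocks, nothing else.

Final LEFT:  [bravo, alpha, alpha, charlie, alpha, foxtrot, delta]
Final RIGHT: [bravo, alpha, alpha, bravo, echo, bravo, delta]
i=0: L=bravo R=bravo -> agree -> bravo
i=1: L=alpha R=alpha -> agree -> alpha
i=2: L=alpha R=alpha -> agree -> alpha
i=3: L=charlie, R=bravo=BASE -> take LEFT -> charlie
i=4: L=alpha, R=echo=BASE -> take LEFT -> alpha
i=5: L=foxtrot=BASE, R=bravo -> take RIGHT -> bravo
i=6: L=delta R=delta -> agree -> delta

Answer: bravo
alpha
alpha
charlie
alpha
bravo
delta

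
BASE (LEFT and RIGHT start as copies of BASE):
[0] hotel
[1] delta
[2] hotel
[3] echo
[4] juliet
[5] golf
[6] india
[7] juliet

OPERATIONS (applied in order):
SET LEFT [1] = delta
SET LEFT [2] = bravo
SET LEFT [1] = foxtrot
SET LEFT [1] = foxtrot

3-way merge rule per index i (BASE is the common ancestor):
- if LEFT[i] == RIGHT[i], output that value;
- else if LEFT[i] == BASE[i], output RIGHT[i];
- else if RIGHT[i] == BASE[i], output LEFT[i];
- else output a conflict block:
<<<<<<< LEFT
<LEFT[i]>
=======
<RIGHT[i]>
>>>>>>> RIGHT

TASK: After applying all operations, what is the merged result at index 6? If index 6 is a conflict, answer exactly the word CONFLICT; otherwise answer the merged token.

Final LEFT:  [hotel, foxtrot, bravo, echo, juliet, golf, india, juliet]
Final RIGHT: [hotel, delta, hotel, echo, juliet, golf, india, juliet]
i=0: L=hotel R=hotel -> agree -> hotel
i=1: L=foxtrot, R=delta=BASE -> take LEFT -> foxtrot
i=2: L=bravo, R=hotel=BASE -> take LEFT -> bravo
i=3: L=echo R=echo -> agree -> echo
i=4: L=juliet R=juliet -> agree -> juliet
i=5: L=golf R=golf -> agree -> golf
i=6: L=india R=india -> agree -> india
i=7: L=juliet R=juliet -> agree -> juliet
Index 6 -> india

Answer: india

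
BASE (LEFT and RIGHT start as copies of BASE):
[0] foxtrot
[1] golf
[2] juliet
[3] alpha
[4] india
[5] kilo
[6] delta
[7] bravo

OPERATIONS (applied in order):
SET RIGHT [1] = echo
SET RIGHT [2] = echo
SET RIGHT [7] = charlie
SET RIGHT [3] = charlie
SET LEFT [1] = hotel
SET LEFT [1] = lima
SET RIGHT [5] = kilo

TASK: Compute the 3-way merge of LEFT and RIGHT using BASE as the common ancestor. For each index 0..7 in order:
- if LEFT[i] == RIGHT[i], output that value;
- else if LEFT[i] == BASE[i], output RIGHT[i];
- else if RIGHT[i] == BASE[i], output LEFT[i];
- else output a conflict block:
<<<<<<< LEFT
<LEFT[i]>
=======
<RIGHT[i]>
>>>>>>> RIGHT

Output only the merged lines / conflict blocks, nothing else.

Answer: foxtrot
<<<<<<< LEFT
lima
=======
echo
>>>>>>> RIGHT
echo
charlie
india
kilo
delta
charlie

Derivation:
Final LEFT:  [foxtrot, lima, juliet, alpha, india, kilo, delta, bravo]
Final RIGHT: [foxtrot, echo, echo, charlie, india, kilo, delta, charlie]
i=0: L=foxtrot R=foxtrot -> agree -> foxtrot
i=1: BASE=golf L=lima R=echo all differ -> CONFLICT
i=2: L=juliet=BASE, R=echo -> take RIGHT -> echo
i=3: L=alpha=BASE, R=charlie -> take RIGHT -> charlie
i=4: L=india R=india -> agree -> india
i=5: L=kilo R=kilo -> agree -> kilo
i=6: L=delta R=delta -> agree -> delta
i=7: L=bravo=BASE, R=charlie -> take RIGHT -> charlie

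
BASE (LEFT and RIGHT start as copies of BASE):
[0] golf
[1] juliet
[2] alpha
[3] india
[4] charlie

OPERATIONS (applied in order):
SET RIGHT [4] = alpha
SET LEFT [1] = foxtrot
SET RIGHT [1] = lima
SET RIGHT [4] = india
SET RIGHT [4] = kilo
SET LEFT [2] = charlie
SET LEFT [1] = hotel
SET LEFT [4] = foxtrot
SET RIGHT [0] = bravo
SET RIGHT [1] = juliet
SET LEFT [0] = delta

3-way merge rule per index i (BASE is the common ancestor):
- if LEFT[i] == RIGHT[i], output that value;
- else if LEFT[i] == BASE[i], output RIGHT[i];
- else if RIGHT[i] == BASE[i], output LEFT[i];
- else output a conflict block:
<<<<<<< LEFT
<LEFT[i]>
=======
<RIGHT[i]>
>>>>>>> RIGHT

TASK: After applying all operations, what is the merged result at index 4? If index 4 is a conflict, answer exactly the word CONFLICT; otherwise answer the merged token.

Answer: CONFLICT

Derivation:
Final LEFT:  [delta, hotel, charlie, india, foxtrot]
Final RIGHT: [bravo, juliet, alpha, india, kilo]
i=0: BASE=golf L=delta R=bravo all differ -> CONFLICT
i=1: L=hotel, R=juliet=BASE -> take LEFT -> hotel
i=2: L=charlie, R=alpha=BASE -> take LEFT -> charlie
i=3: L=india R=india -> agree -> india
i=4: BASE=charlie L=foxtrot R=kilo all differ -> CONFLICT
Index 4 -> CONFLICT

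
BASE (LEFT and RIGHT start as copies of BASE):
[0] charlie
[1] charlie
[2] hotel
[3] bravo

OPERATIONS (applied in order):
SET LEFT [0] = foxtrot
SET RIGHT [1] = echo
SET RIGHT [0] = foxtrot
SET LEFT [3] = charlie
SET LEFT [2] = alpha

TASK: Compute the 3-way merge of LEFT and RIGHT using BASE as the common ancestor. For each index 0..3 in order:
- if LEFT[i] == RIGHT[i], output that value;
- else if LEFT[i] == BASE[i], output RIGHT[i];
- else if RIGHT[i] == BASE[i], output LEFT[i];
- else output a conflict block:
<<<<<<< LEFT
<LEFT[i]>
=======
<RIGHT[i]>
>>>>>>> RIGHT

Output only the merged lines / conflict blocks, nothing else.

Answer: foxtrot
echo
alpha
charlie

Derivation:
Final LEFT:  [foxtrot, charlie, alpha, charlie]
Final RIGHT: [foxtrot, echo, hotel, bravo]
i=0: L=foxtrot R=foxtrot -> agree -> foxtrot
i=1: L=charlie=BASE, R=echo -> take RIGHT -> echo
i=2: L=alpha, R=hotel=BASE -> take LEFT -> alpha
i=3: L=charlie, R=bravo=BASE -> take LEFT -> charlie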